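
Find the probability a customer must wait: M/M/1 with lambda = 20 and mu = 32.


P(wait) = rho = lambda/mu = 20/32 = 0.625

0.625


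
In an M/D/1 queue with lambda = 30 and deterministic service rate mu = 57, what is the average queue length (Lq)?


M/D/1: Lq = rho^2 / (2*(1-rho)) where rho = 30/57; Lq = 0.29

0.29


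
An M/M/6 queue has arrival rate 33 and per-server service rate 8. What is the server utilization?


rho = lambda/(c*mu) = 33/(6*8) = 0.6875

0.6875


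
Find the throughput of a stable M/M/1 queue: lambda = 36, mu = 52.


For a stable queue (lambda < mu), throughput = lambda = 36 per hour

36 per hour


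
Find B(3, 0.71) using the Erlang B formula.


B(N,A) = (A^N/N!) / sum(A^k/k!, k=0..N) with N=3, A=0.71 = 0.0295

0.0295


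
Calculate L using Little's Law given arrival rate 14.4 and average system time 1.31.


L = lambda * W = 14.4 * 1.31 = 18.86

18.86


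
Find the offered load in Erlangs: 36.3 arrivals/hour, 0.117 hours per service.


Offered load a = lambda * E[S] = 36.3 * 0.117 = 4.25 Erlangs

4.25 Erlangs


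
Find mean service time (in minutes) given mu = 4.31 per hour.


Mean service time = 60/mu = 60/4.31 = 13.92 minutes

13.92 minutes


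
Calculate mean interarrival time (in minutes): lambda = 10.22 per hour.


Mean interarrival time = 60/lambda = 60/10.22 = 5.87 minutes

5.87 minutes


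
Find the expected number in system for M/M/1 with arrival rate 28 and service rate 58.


rho = 28/58; L = rho/(1-rho) = 0.93

0.93


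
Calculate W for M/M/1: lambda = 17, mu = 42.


W = 1/(mu - lambda) = 1/(42 - 17) = 0.04 hours

0.04 hours


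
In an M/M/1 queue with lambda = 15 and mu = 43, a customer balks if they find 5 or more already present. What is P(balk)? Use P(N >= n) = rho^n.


P(N >= 5) = rho^5 = (15/43)^5 = 0.0052

0.0052


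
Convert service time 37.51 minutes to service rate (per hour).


mu = 60 / avg_service_time = 60 / 37.51 = 1.6 per hour

1.6 per hour


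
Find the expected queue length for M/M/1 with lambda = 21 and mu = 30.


rho = 21/30; Lq = rho^2/(1-rho) = 1.63

1.63


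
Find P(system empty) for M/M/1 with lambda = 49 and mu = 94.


P0 = 1 - rho = 1 - 49/94 = 0.4787

0.4787


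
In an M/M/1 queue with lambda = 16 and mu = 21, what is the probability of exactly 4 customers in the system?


rho = 16/21; P(n) = (1-rho)*rho^n = (1-16/21)*(16/21)^4 = 0.0802

0.0802


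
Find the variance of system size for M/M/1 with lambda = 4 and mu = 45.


rho = 4/45; Var(N) = rho/(1-rho)^2 = 0.11

0.11


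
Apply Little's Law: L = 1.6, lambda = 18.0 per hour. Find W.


W = L / lambda = 1.6 / 18.0 = 0.0889 hours

0.0889 hours


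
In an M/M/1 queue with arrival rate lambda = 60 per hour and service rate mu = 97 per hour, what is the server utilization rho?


rho = lambda/mu = 60/97 = 0.6186

0.6186


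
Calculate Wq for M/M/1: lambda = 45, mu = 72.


rho = 45/72; Wq = rho/(mu - lambda) = 0.0231 hours

0.0231 hours


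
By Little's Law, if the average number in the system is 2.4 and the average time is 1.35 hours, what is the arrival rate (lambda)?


lambda = L / W = 2.4 / 1.35 = 1.78 per hour

1.78 per hour


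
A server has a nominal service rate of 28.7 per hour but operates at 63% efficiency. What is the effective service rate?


Effective rate = mu * efficiency = 28.7 * 0.63 = 18.08 per hour

18.08 per hour


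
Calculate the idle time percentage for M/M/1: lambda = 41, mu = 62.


Idle fraction = (1 - rho) * 100 = (1 - 41/62) * 100 = 33.9%

33.9%


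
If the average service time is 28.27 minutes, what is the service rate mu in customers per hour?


mu = 60 / avg_service_time = 60 / 28.27 = 2.12 per hour

2.12 per hour


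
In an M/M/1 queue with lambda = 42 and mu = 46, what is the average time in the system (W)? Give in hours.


W = 1/(mu - lambda) = 1/(46 - 42) = 0.25 hours

0.25 hours


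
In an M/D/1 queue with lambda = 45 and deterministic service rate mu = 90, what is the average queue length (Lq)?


M/D/1: Lq = rho^2 / (2*(1-rho)) where rho = 45/90; Lq = 0.25

0.25


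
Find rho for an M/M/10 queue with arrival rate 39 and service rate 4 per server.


rho = lambda/(c*mu) = 39/(10*4) = 0.975

0.975


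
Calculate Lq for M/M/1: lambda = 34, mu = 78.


rho = 34/78; Lq = rho^2/(1-rho) = 0.34

0.34


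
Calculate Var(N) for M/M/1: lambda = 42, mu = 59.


rho = 42/59; Var(N) = rho/(1-rho)^2 = 8.57

8.57


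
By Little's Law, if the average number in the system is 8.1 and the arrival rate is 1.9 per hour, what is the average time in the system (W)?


W = L / lambda = 8.1 / 1.9 = 4.2632 hours

4.2632 hours


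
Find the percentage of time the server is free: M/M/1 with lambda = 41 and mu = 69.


Idle fraction = (1 - rho) * 100 = (1 - 41/69) * 100 = 40.6%

40.6%


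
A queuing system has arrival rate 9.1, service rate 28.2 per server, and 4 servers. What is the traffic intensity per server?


rho = lambda / (c * mu) = 9.1 / (4 * 28.2) = 0.0807

0.0807


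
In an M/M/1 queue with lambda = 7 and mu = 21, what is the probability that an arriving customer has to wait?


P(wait) = rho = lambda/mu = 7/21 = 0.3333

0.3333


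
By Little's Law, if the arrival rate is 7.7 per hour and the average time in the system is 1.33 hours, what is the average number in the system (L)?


L = lambda * W = 7.7 * 1.33 = 10.24

10.24


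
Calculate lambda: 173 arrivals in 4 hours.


lambda = total arrivals / time = 173 / 4 = 43.25 per hour

43.25 per hour


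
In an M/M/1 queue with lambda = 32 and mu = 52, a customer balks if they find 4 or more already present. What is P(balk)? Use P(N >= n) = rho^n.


P(N >= 4) = rho^4 = (32/52)^4 = 0.1434

0.1434


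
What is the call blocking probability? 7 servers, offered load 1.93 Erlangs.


B(N,A) = (A^N/N!) / sum(A^k/k!, k=0..N) with N=7, A=1.93 = 0.0029

0.0029


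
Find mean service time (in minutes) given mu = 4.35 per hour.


Mean service time = 60/mu = 60/4.35 = 13.79 minutes

13.79 minutes


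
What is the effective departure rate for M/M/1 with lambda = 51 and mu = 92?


For a stable queue (lambda < mu), throughput = lambda = 51 per hour

51 per hour


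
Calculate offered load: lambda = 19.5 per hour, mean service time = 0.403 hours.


Offered load a = lambda * E[S] = 19.5 * 0.403 = 7.86 Erlangs

7.86 Erlangs


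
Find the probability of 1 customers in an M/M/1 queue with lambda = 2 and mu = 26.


rho = 2/26; P(n) = (1-rho)*rho^n = (1-2/26)*(2/26)^1 = 0.071

0.071


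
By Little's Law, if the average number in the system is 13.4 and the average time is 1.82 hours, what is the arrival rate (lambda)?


lambda = L / W = 13.4 / 1.82 = 7.36 per hour

7.36 per hour


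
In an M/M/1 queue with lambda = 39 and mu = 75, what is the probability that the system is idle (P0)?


P0 = 1 - rho = 1 - 39/75 = 0.48

0.48


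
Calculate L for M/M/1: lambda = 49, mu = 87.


rho = 49/87; L = rho/(1-rho) = 1.29

1.29


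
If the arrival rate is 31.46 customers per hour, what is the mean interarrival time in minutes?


Mean interarrival time = 60/lambda = 60/31.46 = 1.91 minutes

1.91 minutes


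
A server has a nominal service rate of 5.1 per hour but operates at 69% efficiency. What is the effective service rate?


Effective rate = mu * efficiency = 5.1 * 0.69 = 3.52 per hour

3.52 per hour


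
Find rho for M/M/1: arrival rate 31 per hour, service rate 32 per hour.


rho = lambda/mu = 31/32 = 0.9688

0.9688


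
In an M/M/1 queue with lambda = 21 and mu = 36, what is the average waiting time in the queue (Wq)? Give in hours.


rho = 21/36; Wq = rho/(mu - lambda) = 0.0389 hours

0.0389 hours


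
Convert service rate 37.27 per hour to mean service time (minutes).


Mean service time = 60/mu = 60/37.27 = 1.61 minutes

1.61 minutes


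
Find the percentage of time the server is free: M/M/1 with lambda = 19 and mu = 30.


Idle fraction = (1 - rho) * 100 = (1 - 19/30) * 100 = 36.7%

36.7%


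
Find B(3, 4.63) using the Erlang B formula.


B(N,A) = (A^N/N!) / sum(A^k/k!, k=0..N) with N=3, A=4.63 = 0.5029

0.5029


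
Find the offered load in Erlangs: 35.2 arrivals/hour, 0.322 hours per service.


Offered load a = lambda * E[S] = 35.2 * 0.322 = 11.33 Erlangs

11.33 Erlangs


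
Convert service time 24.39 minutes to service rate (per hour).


mu = 60 / avg_service_time = 60 / 24.39 = 2.46 per hour

2.46 per hour


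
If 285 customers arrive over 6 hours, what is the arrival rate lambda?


lambda = total arrivals / time = 285 / 6 = 47.5 per hour

47.5 per hour


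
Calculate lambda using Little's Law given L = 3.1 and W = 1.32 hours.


lambda = L / W = 3.1 / 1.32 = 2.35 per hour

2.35 per hour


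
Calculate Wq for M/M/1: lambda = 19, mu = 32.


rho = 19/32; Wq = rho/(mu - lambda) = 0.0457 hours

0.0457 hours


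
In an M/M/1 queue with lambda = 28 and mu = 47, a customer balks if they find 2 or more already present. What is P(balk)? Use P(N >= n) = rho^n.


P(N >= 2) = rho^2 = (28/47)^2 = 0.3549

0.3549


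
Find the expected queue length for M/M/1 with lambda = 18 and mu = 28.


rho = 18/28; Lq = rho^2/(1-rho) = 1.16

1.16


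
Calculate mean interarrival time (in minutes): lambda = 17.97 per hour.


Mean interarrival time = 60/lambda = 60/17.97 = 3.34 minutes

3.34 minutes


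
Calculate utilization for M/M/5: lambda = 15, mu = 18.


rho = lambda/(c*mu) = 15/(5*18) = 0.1667

0.1667


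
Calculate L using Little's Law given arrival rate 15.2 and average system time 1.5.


L = lambda * W = 15.2 * 1.5 = 22.8

22.8


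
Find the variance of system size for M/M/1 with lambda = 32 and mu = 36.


rho = 32/36; Var(N) = rho/(1-rho)^2 = 72.0

72.0


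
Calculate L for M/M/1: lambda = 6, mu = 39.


rho = 6/39; L = rho/(1-rho) = 0.18

0.18


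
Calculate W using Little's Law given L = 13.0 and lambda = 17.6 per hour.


W = L / lambda = 13.0 / 17.6 = 0.7386 hours

0.7386 hours


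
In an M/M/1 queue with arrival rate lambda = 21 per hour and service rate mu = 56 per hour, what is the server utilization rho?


rho = lambda/mu = 21/56 = 0.375

0.375


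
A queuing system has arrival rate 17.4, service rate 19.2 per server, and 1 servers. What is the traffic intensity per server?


rho = lambda / (c * mu) = 17.4 / (1 * 19.2) = 0.9063

0.9063


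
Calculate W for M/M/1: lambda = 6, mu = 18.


W = 1/(mu - lambda) = 1/(18 - 6) = 0.0833 hours

0.0833 hours


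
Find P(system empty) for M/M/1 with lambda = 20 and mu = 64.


P0 = 1 - rho = 1 - 20/64 = 0.6875

0.6875


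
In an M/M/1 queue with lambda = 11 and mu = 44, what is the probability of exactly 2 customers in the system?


rho = 11/44; P(n) = (1-rho)*rho^n = (1-11/44)*(11/44)^2 = 0.0469

0.0469


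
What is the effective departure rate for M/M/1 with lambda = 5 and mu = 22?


For a stable queue (lambda < mu), throughput = lambda = 5 per hour

5 per hour


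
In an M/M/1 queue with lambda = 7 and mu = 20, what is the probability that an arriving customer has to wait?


P(wait) = rho = lambda/mu = 7/20 = 0.35

0.35


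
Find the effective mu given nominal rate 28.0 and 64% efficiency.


Effective rate = mu * efficiency = 28.0 * 0.64 = 17.92 per hour

17.92 per hour


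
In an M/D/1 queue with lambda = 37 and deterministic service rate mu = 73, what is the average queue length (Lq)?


M/D/1: Lq = rho^2 / (2*(1-rho)) where rho = 37/73; Lq = 0.26

0.26


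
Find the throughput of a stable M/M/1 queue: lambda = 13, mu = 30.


For a stable queue (lambda < mu), throughput = lambda = 13 per hour

13 per hour


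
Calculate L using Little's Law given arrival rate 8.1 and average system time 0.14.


L = lambda * W = 8.1 * 0.14 = 1.13

1.13


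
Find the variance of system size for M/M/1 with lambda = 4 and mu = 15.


rho = 4/15; Var(N) = rho/(1-rho)^2 = 0.5

0.5


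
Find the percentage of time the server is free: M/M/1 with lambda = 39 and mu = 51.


Idle fraction = (1 - rho) * 100 = (1 - 39/51) * 100 = 23.5%

23.5%


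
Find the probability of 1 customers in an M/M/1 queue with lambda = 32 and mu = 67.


rho = 32/67; P(n) = (1-rho)*rho^n = (1-32/67)*(32/67)^1 = 0.2495

0.2495


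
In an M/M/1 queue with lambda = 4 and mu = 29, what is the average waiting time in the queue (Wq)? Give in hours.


rho = 4/29; Wq = rho/(mu - lambda) = 0.0055 hours

0.0055 hours


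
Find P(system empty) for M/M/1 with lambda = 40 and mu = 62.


P0 = 1 - rho = 1 - 40/62 = 0.3548

0.3548


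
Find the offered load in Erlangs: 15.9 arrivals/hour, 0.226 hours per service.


Offered load a = lambda * E[S] = 15.9 * 0.226 = 3.59 Erlangs

3.59 Erlangs


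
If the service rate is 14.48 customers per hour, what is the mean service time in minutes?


Mean service time = 60/mu = 60/14.48 = 4.14 minutes

4.14 minutes


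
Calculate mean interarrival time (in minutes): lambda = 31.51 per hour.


Mean interarrival time = 60/lambda = 60/31.51 = 1.9 minutes

1.9 minutes


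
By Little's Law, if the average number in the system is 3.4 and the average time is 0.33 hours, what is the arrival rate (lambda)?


lambda = L / W = 3.4 / 0.33 = 10.3 per hour

10.3 per hour


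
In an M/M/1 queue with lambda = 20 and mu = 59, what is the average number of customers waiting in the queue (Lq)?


rho = 20/59; Lq = rho^2/(1-rho) = 0.17

0.17


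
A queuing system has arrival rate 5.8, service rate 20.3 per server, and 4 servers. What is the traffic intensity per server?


rho = lambda / (c * mu) = 5.8 / (4 * 20.3) = 0.0714

0.0714


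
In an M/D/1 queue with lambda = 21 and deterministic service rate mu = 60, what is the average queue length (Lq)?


M/D/1: Lq = rho^2 / (2*(1-rho)) where rho = 21/60; Lq = 0.09

0.09


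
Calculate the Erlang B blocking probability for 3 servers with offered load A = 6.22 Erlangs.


B(N,A) = (A^N/N!) / sum(A^k/k!, k=0..N) with N=3, A=6.22 = 0.6016

0.6016


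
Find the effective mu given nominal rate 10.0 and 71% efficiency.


Effective rate = mu * efficiency = 10.0 * 0.71 = 7.1 per hour

7.1 per hour


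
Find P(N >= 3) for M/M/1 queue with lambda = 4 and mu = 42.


P(N >= 3) = rho^3 = (4/42)^3 = 0.0009

0.0009


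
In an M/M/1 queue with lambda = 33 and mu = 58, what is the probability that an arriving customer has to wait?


P(wait) = rho = lambda/mu = 33/58 = 0.569

0.569


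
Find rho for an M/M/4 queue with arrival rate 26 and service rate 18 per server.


rho = lambda/(c*mu) = 26/(4*18) = 0.3611

0.3611


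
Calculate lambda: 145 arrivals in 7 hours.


lambda = total arrivals / time = 145 / 7 = 20.71 per hour

20.71 per hour


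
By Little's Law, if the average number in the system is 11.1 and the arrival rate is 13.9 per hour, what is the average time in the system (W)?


W = L / lambda = 11.1 / 13.9 = 0.7986 hours

0.7986 hours


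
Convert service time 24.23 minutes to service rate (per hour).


mu = 60 / avg_service_time = 60 / 24.23 = 2.48 per hour

2.48 per hour


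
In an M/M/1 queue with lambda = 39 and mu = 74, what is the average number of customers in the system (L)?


rho = 39/74; L = rho/(1-rho) = 1.11

1.11


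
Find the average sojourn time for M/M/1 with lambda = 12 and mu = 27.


W = 1/(mu - lambda) = 1/(27 - 12) = 0.0667 hours

0.0667 hours


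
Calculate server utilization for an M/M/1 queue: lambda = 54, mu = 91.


rho = lambda/mu = 54/91 = 0.5934

0.5934


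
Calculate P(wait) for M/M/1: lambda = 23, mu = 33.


P(wait) = rho = lambda/mu = 23/33 = 0.697

0.697


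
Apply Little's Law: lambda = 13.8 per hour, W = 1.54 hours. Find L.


L = lambda * W = 13.8 * 1.54 = 21.25

21.25


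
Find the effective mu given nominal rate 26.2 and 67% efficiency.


Effective rate = mu * efficiency = 26.2 * 0.67 = 17.55 per hour

17.55 per hour


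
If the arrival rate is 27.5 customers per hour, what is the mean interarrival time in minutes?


Mean interarrival time = 60/lambda = 60/27.5 = 2.18 minutes

2.18 minutes


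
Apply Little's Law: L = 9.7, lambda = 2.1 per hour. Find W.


W = L / lambda = 9.7 / 2.1 = 4.619 hours

4.619 hours


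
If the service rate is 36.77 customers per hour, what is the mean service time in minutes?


Mean service time = 60/mu = 60/36.77 = 1.63 minutes

1.63 minutes


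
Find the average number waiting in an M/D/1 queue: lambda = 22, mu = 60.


M/D/1: Lq = rho^2 / (2*(1-rho)) where rho = 22/60; Lq = 0.11

0.11


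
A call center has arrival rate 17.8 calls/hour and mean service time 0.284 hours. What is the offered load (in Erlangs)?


Offered load a = lambda * E[S] = 17.8 * 0.284 = 5.06 Erlangs

5.06 Erlangs


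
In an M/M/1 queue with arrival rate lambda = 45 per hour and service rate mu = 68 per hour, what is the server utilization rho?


rho = lambda/mu = 45/68 = 0.6618

0.6618


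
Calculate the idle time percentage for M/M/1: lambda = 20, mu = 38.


Idle fraction = (1 - rho) * 100 = (1 - 20/38) * 100 = 47.4%

47.4%


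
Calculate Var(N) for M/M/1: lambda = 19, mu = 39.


rho = 19/39; Var(N) = rho/(1-rho)^2 = 1.85

1.85


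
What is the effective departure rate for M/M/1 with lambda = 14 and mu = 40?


For a stable queue (lambda < mu), throughput = lambda = 14 per hour

14 per hour


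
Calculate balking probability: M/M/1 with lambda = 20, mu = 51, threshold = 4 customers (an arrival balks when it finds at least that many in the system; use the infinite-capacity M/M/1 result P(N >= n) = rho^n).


P(N >= 4) = rho^4 = (20/51)^4 = 0.0237

0.0237


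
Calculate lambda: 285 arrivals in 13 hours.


lambda = total arrivals / time = 285 / 13 = 21.92 per hour

21.92 per hour


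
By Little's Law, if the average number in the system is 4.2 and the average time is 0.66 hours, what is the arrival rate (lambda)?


lambda = L / W = 4.2 / 0.66 = 6.36 per hour

6.36 per hour


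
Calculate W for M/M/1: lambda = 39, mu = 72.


W = 1/(mu - lambda) = 1/(72 - 39) = 0.0303 hours

0.0303 hours


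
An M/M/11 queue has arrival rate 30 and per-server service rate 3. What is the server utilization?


rho = lambda/(c*mu) = 30/(11*3) = 0.9091

0.9091


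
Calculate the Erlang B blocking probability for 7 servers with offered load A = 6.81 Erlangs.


B(N,A) = (A^N/N!) / sum(A^k/k!, k=0..N) with N=7, A=6.81 = 0.237

0.237


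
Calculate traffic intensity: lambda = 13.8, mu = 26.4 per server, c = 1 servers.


rho = lambda / (c * mu) = 13.8 / (1 * 26.4) = 0.5227

0.5227


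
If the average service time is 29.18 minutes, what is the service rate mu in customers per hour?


mu = 60 / avg_service_time = 60 / 29.18 = 2.06 per hour

2.06 per hour


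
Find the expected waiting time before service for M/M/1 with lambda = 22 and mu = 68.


rho = 22/68; Wq = rho/(mu - lambda) = 0.007 hours

0.007 hours


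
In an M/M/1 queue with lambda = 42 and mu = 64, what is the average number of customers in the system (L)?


rho = 42/64; L = rho/(1-rho) = 1.91

1.91


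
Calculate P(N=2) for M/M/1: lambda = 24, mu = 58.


rho = 24/58; P(n) = (1-rho)*rho^n = (1-24/58)*(24/58)^2 = 0.1004

0.1004


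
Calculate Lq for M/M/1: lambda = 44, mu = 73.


rho = 44/73; Lq = rho^2/(1-rho) = 0.91

0.91


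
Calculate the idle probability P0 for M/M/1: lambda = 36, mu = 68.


P0 = 1 - rho = 1 - 36/68 = 0.4706

0.4706


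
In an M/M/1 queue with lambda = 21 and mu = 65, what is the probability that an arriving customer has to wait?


P(wait) = rho = lambda/mu = 21/65 = 0.3231

0.3231


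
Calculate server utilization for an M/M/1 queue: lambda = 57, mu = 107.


rho = lambda/mu = 57/107 = 0.5327

0.5327


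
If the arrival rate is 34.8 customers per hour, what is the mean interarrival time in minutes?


Mean interarrival time = 60/lambda = 60/34.8 = 1.72 minutes

1.72 minutes


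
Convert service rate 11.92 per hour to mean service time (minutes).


Mean service time = 60/mu = 60/11.92 = 5.03 minutes

5.03 minutes


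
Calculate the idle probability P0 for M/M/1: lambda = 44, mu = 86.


P0 = 1 - rho = 1 - 44/86 = 0.4884

0.4884


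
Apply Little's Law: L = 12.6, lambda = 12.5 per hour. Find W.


W = L / lambda = 12.6 / 12.5 = 1.008 hours

1.008 hours


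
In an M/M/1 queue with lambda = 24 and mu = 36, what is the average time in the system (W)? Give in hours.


W = 1/(mu - lambda) = 1/(36 - 24) = 0.0833 hours

0.0833 hours


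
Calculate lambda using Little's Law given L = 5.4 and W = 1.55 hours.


lambda = L / W = 5.4 / 1.55 = 3.48 per hour

3.48 per hour


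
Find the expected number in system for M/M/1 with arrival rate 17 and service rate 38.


rho = 17/38; L = rho/(1-rho) = 0.81

0.81


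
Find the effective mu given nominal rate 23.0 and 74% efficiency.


Effective rate = mu * efficiency = 23.0 * 0.74 = 17.02 per hour

17.02 per hour


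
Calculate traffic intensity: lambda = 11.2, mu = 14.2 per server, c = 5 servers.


rho = lambda / (c * mu) = 11.2 / (5 * 14.2) = 0.1577

0.1577


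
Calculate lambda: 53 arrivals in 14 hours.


lambda = total arrivals / time = 53 / 14 = 3.79 per hour

3.79 per hour


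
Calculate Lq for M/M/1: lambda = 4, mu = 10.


rho = 4/10; Lq = rho^2/(1-rho) = 0.27

0.27


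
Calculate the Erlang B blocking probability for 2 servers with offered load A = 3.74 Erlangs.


B(N,A) = (A^N/N!) / sum(A^k/k!, k=0..N) with N=2, A=3.74 = 0.596

0.596


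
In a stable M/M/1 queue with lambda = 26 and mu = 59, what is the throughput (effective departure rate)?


For a stable queue (lambda < mu), throughput = lambda = 26 per hour

26 per hour


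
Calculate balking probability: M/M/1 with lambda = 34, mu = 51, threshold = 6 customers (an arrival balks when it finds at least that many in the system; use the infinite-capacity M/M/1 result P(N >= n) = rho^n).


P(N >= 6) = rho^6 = (34/51)^6 = 0.0878

0.0878


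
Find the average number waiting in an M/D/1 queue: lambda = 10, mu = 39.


M/D/1: Lq = rho^2 / (2*(1-rho)) where rho = 10/39; Lq = 0.04

0.04


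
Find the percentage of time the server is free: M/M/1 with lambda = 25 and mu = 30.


Idle fraction = (1 - rho) * 100 = (1 - 25/30) * 100 = 16.7%

16.7%


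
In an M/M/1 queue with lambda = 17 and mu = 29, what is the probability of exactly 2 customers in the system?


rho = 17/29; P(n) = (1-rho)*rho^n = (1-17/29)*(17/29)^2 = 0.1422

0.1422


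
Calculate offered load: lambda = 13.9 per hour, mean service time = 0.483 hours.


Offered load a = lambda * E[S] = 13.9 * 0.483 = 6.71 Erlangs

6.71 Erlangs


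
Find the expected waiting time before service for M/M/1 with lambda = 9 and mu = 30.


rho = 9/30; Wq = rho/(mu - lambda) = 0.0143 hours

0.0143 hours


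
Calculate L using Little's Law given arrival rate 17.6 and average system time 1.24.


L = lambda * W = 17.6 * 1.24 = 21.82

21.82


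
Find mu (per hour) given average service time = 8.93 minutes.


mu = 60 / avg_service_time = 60 / 8.93 = 6.72 per hour

6.72 per hour


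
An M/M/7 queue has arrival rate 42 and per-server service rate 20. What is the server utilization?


rho = lambda/(c*mu) = 42/(7*20) = 0.3

0.3


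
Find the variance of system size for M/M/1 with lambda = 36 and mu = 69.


rho = 36/69; Var(N) = rho/(1-rho)^2 = 2.28

2.28


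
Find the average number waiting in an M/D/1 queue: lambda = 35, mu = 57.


M/D/1: Lq = rho^2 / (2*(1-rho)) where rho = 35/57; Lq = 0.49

0.49


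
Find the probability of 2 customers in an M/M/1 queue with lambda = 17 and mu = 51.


rho = 17/51; P(n) = (1-rho)*rho^n = (1-17/51)*(17/51)^2 = 0.0741

0.0741


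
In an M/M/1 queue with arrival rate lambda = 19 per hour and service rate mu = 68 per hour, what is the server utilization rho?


rho = lambda/mu = 19/68 = 0.2794

0.2794


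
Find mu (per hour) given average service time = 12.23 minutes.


mu = 60 / avg_service_time = 60 / 12.23 = 4.91 per hour

4.91 per hour


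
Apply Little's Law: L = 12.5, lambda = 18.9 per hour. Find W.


W = L / lambda = 12.5 / 18.9 = 0.6614 hours

0.6614 hours


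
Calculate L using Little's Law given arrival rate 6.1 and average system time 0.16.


L = lambda * W = 6.1 * 0.16 = 0.98

0.98


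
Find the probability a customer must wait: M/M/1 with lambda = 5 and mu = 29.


P(wait) = rho = lambda/mu = 5/29 = 0.1724

0.1724


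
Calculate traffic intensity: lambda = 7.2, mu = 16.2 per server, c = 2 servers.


rho = lambda / (c * mu) = 7.2 / (2 * 16.2) = 0.2222

0.2222


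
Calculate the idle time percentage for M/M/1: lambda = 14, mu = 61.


Idle fraction = (1 - rho) * 100 = (1 - 14/61) * 100 = 77.0%

77.0%


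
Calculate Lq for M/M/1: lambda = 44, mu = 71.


rho = 44/71; Lq = rho^2/(1-rho) = 1.01

1.01


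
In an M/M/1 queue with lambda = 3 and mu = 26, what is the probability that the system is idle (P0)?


P0 = 1 - rho = 1 - 3/26 = 0.8846

0.8846


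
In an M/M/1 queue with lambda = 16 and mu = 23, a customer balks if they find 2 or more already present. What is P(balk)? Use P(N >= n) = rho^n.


P(N >= 2) = rho^2 = (16/23)^2 = 0.4839

0.4839


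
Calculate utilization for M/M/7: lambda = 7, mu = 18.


rho = lambda/(c*mu) = 7/(7*18) = 0.0556

0.0556


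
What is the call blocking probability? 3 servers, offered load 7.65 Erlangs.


B(N,A) = (A^N/N!) / sum(A^k/k!, k=0..N) with N=3, A=7.65 = 0.6631

0.6631


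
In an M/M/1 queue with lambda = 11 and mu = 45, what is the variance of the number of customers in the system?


rho = 11/45; Var(N) = rho/(1-rho)^2 = 0.43

0.43


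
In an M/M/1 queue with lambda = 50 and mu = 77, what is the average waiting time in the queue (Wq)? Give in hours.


rho = 50/77; Wq = rho/(mu - lambda) = 0.0241 hours

0.0241 hours


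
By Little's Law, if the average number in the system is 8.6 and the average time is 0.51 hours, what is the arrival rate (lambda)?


lambda = L / W = 8.6 / 0.51 = 16.86 per hour

16.86 per hour


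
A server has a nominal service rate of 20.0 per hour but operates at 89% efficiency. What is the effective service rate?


Effective rate = mu * efficiency = 20.0 * 0.89 = 17.8 per hour

17.8 per hour


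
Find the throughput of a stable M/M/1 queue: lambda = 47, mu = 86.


For a stable queue (lambda < mu), throughput = lambda = 47 per hour

47 per hour


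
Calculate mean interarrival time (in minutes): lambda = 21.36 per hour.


Mean interarrival time = 60/lambda = 60/21.36 = 2.81 minutes

2.81 minutes


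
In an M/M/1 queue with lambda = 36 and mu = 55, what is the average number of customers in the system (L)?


rho = 36/55; L = rho/(1-rho) = 1.89

1.89


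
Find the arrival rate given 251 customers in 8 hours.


lambda = total arrivals / time = 251 / 8 = 31.38 per hour

31.38 per hour


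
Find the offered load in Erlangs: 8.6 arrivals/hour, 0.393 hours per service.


Offered load a = lambda * E[S] = 8.6 * 0.393 = 3.38 Erlangs

3.38 Erlangs


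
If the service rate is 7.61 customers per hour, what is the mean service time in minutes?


Mean service time = 60/mu = 60/7.61 = 7.88 minutes

7.88 minutes


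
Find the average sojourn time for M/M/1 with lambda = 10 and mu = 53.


W = 1/(mu - lambda) = 1/(53 - 10) = 0.0233 hours

0.0233 hours


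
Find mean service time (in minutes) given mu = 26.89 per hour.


Mean service time = 60/mu = 60/26.89 = 2.23 minutes

2.23 minutes


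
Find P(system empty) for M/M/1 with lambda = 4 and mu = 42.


P0 = 1 - rho = 1 - 4/42 = 0.9048

0.9048


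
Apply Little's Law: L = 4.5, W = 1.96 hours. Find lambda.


lambda = L / W = 4.5 / 1.96 = 2.3 per hour

2.3 per hour


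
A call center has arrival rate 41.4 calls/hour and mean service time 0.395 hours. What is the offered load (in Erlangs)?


Offered load a = lambda * E[S] = 41.4 * 0.395 = 16.35 Erlangs

16.35 Erlangs


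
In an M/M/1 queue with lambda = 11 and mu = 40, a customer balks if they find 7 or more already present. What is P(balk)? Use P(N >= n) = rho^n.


P(N >= 7) = rho^7 = (11/40)^7 = 0.0001

0.0001


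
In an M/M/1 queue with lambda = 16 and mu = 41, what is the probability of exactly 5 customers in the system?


rho = 16/41; P(n) = (1-rho)*rho^n = (1-16/41)*(16/41)^5 = 0.0055

0.0055


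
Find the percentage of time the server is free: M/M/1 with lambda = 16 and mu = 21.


Idle fraction = (1 - rho) * 100 = (1 - 16/21) * 100 = 23.8%

23.8%


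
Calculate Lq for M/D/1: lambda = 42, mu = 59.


M/D/1: Lq = rho^2 / (2*(1-rho)) where rho = 42/59; Lq = 0.88

0.88


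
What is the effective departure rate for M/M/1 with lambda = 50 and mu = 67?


For a stable queue (lambda < mu), throughput = lambda = 50 per hour

50 per hour


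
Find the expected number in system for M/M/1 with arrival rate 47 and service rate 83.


rho = 47/83; L = rho/(1-rho) = 1.31

1.31


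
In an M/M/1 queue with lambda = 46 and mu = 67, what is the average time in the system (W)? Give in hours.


W = 1/(mu - lambda) = 1/(67 - 46) = 0.0476 hours

0.0476 hours


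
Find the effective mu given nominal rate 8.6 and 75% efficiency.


Effective rate = mu * efficiency = 8.6 * 0.75 = 6.45 per hour

6.45 per hour


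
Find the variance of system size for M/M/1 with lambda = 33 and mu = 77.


rho = 33/77; Var(N) = rho/(1-rho)^2 = 1.31

1.31


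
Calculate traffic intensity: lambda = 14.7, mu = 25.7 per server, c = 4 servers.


rho = lambda / (c * mu) = 14.7 / (4 * 25.7) = 0.143

0.143


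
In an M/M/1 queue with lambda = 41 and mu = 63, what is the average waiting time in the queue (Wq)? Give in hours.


rho = 41/63; Wq = rho/(mu - lambda) = 0.0296 hours

0.0296 hours


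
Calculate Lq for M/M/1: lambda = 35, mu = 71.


rho = 35/71; Lq = rho^2/(1-rho) = 0.48

0.48


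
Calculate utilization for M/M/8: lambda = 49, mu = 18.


rho = lambda/(c*mu) = 49/(8*18) = 0.3403

0.3403


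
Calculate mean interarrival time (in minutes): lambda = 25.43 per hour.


Mean interarrival time = 60/lambda = 60/25.43 = 2.36 minutes

2.36 minutes


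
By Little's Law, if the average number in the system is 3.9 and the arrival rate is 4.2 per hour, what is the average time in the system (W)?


W = L / lambda = 3.9 / 4.2 = 0.9286 hours

0.9286 hours


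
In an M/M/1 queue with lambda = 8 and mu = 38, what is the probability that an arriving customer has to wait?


P(wait) = rho = lambda/mu = 8/38 = 0.2105

0.2105


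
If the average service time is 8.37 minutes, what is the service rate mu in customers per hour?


mu = 60 / avg_service_time = 60 / 8.37 = 7.17 per hour

7.17 per hour


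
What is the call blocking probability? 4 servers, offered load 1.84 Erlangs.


B(N,A) = (A^N/N!) / sum(A^k/k!, k=0..N) with N=4, A=1.84 = 0.079

0.079


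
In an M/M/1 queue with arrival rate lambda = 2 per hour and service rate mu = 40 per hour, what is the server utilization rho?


rho = lambda/mu = 2/40 = 0.05

0.05


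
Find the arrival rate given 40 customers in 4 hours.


lambda = total arrivals / time = 40 / 4 = 10.0 per hour

10.0 per hour


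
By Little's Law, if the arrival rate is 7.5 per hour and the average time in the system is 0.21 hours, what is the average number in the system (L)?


L = lambda * W = 7.5 * 0.21 = 1.58

1.58


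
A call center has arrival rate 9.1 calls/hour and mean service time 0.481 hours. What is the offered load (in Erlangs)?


Offered load a = lambda * E[S] = 9.1 * 0.481 = 4.38 Erlangs

4.38 Erlangs


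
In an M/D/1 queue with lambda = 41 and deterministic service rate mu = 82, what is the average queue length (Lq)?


M/D/1: Lq = rho^2 / (2*(1-rho)) where rho = 41/82; Lq = 0.25

0.25


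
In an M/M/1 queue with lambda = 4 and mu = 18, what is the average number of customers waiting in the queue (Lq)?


rho = 4/18; Lq = rho^2/(1-rho) = 0.06

0.06


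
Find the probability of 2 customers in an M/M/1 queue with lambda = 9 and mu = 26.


rho = 9/26; P(n) = (1-rho)*rho^n = (1-9/26)*(9/26)^2 = 0.0783

0.0783


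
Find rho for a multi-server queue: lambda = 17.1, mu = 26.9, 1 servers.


rho = lambda / (c * mu) = 17.1 / (1 * 26.9) = 0.6357

0.6357


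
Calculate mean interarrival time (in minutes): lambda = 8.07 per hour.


Mean interarrival time = 60/lambda = 60/8.07 = 7.43 minutes

7.43 minutes


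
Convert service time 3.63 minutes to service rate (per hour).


mu = 60 / avg_service_time = 60 / 3.63 = 16.53 per hour

16.53 per hour


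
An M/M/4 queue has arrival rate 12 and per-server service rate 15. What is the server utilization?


rho = lambda/(c*mu) = 12/(4*15) = 0.2

0.2


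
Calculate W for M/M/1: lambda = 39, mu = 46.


W = 1/(mu - lambda) = 1/(46 - 39) = 0.1429 hours

0.1429 hours


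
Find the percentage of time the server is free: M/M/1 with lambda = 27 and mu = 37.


Idle fraction = (1 - rho) * 100 = (1 - 27/37) * 100 = 27.0%

27.0%


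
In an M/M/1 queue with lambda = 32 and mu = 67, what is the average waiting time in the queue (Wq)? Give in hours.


rho = 32/67; Wq = rho/(mu - lambda) = 0.0136 hours

0.0136 hours


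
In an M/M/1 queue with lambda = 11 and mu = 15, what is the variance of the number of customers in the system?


rho = 11/15; Var(N) = rho/(1-rho)^2 = 10.31

10.31


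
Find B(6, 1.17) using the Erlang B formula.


B(N,A) = (A^N/N!) / sum(A^k/k!, k=0..N) with N=6, A=1.17 = 0.0011

0.0011


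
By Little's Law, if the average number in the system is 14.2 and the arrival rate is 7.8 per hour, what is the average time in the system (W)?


W = L / lambda = 14.2 / 7.8 = 1.8205 hours

1.8205 hours


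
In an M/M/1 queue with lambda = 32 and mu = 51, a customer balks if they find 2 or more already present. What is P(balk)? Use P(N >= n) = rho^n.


P(N >= 2) = rho^2 = (32/51)^2 = 0.3937

0.3937


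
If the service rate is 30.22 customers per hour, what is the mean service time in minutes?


Mean service time = 60/mu = 60/30.22 = 1.99 minutes

1.99 minutes


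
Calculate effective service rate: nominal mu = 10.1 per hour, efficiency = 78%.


Effective rate = mu * efficiency = 10.1 * 0.78 = 7.88 per hour

7.88 per hour


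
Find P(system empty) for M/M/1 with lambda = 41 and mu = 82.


P0 = 1 - rho = 1 - 41/82 = 0.5

0.5


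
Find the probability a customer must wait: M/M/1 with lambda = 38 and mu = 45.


P(wait) = rho = lambda/mu = 38/45 = 0.8444

0.8444


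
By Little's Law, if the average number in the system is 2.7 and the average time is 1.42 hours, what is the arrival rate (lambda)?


lambda = L / W = 2.7 / 1.42 = 1.9 per hour

1.9 per hour


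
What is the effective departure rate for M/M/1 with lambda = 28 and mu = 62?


For a stable queue (lambda < mu), throughput = lambda = 28 per hour

28 per hour


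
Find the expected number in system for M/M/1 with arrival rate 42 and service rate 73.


rho = 42/73; L = rho/(1-rho) = 1.35

1.35


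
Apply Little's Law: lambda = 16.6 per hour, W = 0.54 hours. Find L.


L = lambda * W = 16.6 * 0.54 = 8.96

8.96


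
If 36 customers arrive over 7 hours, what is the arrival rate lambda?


lambda = total arrivals / time = 36 / 7 = 5.14 per hour

5.14 per hour


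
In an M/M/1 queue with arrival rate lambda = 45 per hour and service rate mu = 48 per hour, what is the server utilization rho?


rho = lambda/mu = 45/48 = 0.9375

0.9375


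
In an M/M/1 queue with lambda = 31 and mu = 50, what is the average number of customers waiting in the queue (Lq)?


rho = 31/50; Lq = rho^2/(1-rho) = 1.01

1.01


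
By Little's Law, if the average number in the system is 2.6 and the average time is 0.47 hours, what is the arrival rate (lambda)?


lambda = L / W = 2.6 / 0.47 = 5.53 per hour

5.53 per hour


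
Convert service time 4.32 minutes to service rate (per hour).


mu = 60 / avg_service_time = 60 / 4.32 = 13.89 per hour

13.89 per hour


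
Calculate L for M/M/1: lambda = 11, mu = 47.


rho = 11/47; L = rho/(1-rho) = 0.31

0.31


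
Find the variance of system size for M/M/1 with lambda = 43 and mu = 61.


rho = 43/61; Var(N) = rho/(1-rho)^2 = 8.1

8.1


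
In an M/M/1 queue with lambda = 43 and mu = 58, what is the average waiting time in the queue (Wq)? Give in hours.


rho = 43/58; Wq = rho/(mu - lambda) = 0.0494 hours

0.0494 hours


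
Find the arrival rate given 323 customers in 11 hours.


lambda = total arrivals / time = 323 / 11 = 29.36 per hour

29.36 per hour


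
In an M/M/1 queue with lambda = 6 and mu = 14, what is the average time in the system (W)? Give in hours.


W = 1/(mu - lambda) = 1/(14 - 6) = 0.125 hours

0.125 hours


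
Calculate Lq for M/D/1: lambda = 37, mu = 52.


M/D/1: Lq = rho^2 / (2*(1-rho)) where rho = 37/52; Lq = 0.88

0.88


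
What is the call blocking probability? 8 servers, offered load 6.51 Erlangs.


B(N,A) = (A^N/N!) / sum(A^k/k!, k=0..N) with N=8, A=6.51 = 0.1507

0.1507


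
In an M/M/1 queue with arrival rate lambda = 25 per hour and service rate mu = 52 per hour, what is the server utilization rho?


rho = lambda/mu = 25/52 = 0.4808

0.4808


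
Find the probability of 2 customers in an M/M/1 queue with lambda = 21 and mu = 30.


rho = 21/30; P(n) = (1-rho)*rho^n = (1-21/30)*(21/30)^2 = 0.147

0.147


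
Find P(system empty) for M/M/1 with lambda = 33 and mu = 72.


P0 = 1 - rho = 1 - 33/72 = 0.5417

0.5417


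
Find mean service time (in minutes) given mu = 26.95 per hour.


Mean service time = 60/mu = 60/26.95 = 2.23 minutes

2.23 minutes


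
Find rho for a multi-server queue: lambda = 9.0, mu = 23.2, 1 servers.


rho = lambda / (c * mu) = 9.0 / (1 * 23.2) = 0.3879

0.3879


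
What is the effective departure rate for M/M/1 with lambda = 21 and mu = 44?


For a stable queue (lambda < mu), throughput = lambda = 21 per hour

21 per hour


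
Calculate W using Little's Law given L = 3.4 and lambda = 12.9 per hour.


W = L / lambda = 3.4 / 12.9 = 0.2636 hours

0.2636 hours


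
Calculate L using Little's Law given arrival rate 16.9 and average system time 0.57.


L = lambda * W = 16.9 * 0.57 = 9.63

9.63


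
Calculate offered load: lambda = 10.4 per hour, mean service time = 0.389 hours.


Offered load a = lambda * E[S] = 10.4 * 0.389 = 4.05 Erlangs

4.05 Erlangs


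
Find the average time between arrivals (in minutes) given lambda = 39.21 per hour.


Mean interarrival time = 60/lambda = 60/39.21 = 1.53 minutes

1.53 minutes


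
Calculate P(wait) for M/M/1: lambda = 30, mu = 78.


P(wait) = rho = lambda/mu = 30/78 = 0.3846

0.3846


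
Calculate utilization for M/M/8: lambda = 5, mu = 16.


rho = lambda/(c*mu) = 5/(8*16) = 0.0391

0.0391


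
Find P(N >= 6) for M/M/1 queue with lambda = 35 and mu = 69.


P(N >= 6) = rho^6 = (35/69)^6 = 0.017

0.017


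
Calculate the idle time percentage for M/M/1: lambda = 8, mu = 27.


Idle fraction = (1 - rho) * 100 = (1 - 8/27) * 100 = 70.4%

70.4%
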